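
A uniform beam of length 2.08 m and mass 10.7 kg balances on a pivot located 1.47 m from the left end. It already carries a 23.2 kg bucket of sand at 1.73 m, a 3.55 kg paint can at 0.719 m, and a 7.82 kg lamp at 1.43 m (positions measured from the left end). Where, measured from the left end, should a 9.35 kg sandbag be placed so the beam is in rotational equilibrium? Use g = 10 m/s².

x ≈ 1.64 m from the left end

Choose the pivot (at 1.47 m from the left end) as the axis so the support reaction has zero arm there.
Beam weight: 10.7 × 10 = 107 N down at 1.04 m → arm 0.43 m, τ = 107 × 0.43 = 46.01 N·m counterclockwise.
Bucket of sand: 23.2 × 10 = 232 N down at 1.73 m → arm 0.26 m, τ = 232 × 0.26 = 60.32 N·m clockwise.
Paint can: 3.55 × 10 = 35.5 N down at 0.719 m → arm 0.751 m, τ = 35.5 × 0.751 = 26.66 N·m counterclockwise.
Lamp: 7.82 × 10 = 78.2 N down at 1.43 m → arm 0.04 m, τ = 78.2 × 0.04 = 3.128 N·m counterclockwise.
Net moment of existing loads = 15.48 N·m counterclockwise.
The sandbag weighs 9.35 × 10 = 93.5 N and must supply an equal clockwise moment, so its lever arm about the pivot is 15.48 / 93.5 = 0.166 m.
That puts it at 1.47 + 0.166 = 1.64 m from the left end.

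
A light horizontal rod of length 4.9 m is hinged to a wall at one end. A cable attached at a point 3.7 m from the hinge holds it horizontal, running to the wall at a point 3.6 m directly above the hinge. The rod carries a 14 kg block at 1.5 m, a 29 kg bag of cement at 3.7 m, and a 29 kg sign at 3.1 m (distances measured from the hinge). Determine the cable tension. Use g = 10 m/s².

Choose the hinge as the axis so the unknown hinge reaction has zero arm there.
Block: 14 × 10 = 140 N down at 1.5 m → arm 1.5 m, τ = 140 × 1.5 = 210 N·m clockwise.
Bag of cement: 29 × 10 = 290 N down at 3.7 m → arm 3.7 m, τ = 290 × 3.7 = 1073 N·m clockwise.
Sign: 29 × 10 = 290 N down at 3.1 m → arm 3.1 m, τ = 290 × 3.1 = 899 N·m clockwise.
Total clockwise load moment = 2182 N·m.
The cable tension T acts at 3.7 m; only its component perpendicular to the rod, T sinθ, produces torque. sinθ = h/√(h²+d²) = 3.6/√(3.6²+3.7²) = 0.6974.
Στ = 0 ⇒ T × 3.7 × 0.6974 = 2182 ⇒ T = 2182 / 2.58 = 846 N.

T ≈ 846 N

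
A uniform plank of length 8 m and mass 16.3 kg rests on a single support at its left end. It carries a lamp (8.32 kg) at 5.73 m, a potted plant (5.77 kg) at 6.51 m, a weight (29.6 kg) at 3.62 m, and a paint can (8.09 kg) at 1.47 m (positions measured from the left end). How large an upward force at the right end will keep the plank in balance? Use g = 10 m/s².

F ≈ 337 N

Sum moments about the left end (the unknown pivot reaction has zero arm there).
Beam weight: 16.3 × 10 = 163 N down at 4 m → arm 4 m, τ = 163 × 4 = 652 N·m clockwise.
Lamp: 8.32 × 10 = 83.2 N down at 5.73 m → arm 5.73 m, τ = 83.2 × 5.73 = 476.7 N·m clockwise.
Potted plant: 5.77 × 10 = 57.7 N down at 6.51 m → arm 6.51 m, τ = 57.7 × 6.51 = 375.6 N·m clockwise.
Weight: 29.6 × 10 = 296 N down at 3.62 m → arm 3.62 m, τ = 296 × 3.62 = 1072 N·m clockwise.
Paint can: 8.09 × 10 = 80.9 N down at 1.47 m → arm 1.47 m, τ = 80.9 × 1.47 = 118.9 N·m clockwise.
Net moment of the loads = 2695 N·m clockwise.
The upward force F acts at the right end, arm 8 m, giving F × 8 counterclockwise.
Στ = 0 ⇒ F × 8 = 2695 ⇒ F = 2695 / 8 = 337 N.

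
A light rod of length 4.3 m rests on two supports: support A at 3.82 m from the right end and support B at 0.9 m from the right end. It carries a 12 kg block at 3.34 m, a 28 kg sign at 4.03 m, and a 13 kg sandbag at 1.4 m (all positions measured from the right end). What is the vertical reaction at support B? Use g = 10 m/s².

Sum moments about support A (its reaction then has zero moment arm).
Block: 12 × 10 = 120 N down at 3.34 m → arm 0.48 m, τ = 120 × 0.48 = 57.6 N·m clockwise.
Sign: 28 × 10 = 280 N down at 4.03 m → arm 0.21 m, τ = 280 × 0.21 = 58.8 N·m counterclockwise.
Sandbag: 13 × 10 = 130 N down at 1.4 m → arm 2.42 m, τ = 130 × 2.42 = 314.6 N·m clockwise.
Net load moment about support A = 313.4 N·m clockwise.
Reaction R at support B is upward at 0.9 m, arm 2.92 m → moment R × 2.92 counterclockwise.
Balancing moments: R × 2.92 = 313.4, giving R = 107 N.

R_B ≈ 107 N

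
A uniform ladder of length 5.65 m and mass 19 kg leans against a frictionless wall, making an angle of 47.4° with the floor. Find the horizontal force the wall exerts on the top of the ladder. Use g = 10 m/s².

N_wall ≈ 87.4 N

Take moments about the foot of the ladder.
Ladder weight 19×10 = 190 N acts at 2.825 m along the ladder; its horizontal arm is 2.825·cos47.4° = 1.912 m → τ = 363.3 N·m clockwise.
Wall normal N acts horizontally at the top; its moment arm is the height L sinθ = 5.65·sin47.4° = 4.159 m, counterclockwise.
Setting net torque to zero: N × 4.159 = 363.3 → N = 87.4 N.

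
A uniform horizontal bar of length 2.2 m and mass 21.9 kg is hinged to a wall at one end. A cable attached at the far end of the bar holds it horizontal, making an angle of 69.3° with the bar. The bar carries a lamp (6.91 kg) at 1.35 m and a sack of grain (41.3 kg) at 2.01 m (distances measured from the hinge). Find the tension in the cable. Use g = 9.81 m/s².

T ≈ 555 N

Take moments about the hinge.
Beam weight: 21.9 × 9.81 = 214.8 N down at 1.1 m → arm 1.1 m, τ = 214.8 × 1.1 = 236.3 N·m clockwise.
Lamp: 6.91 × 9.81 = 67.79 N down at 1.35 m → arm 1.35 m, τ = 67.79 × 1.35 = 91.52 N·m clockwise.
Sack of grain: 41.3 × 9.81 = 405.2 N down at 2.01 m → arm 2.01 m, τ = 405.2 × 2.01 = 814.5 N·m clockwise.
Total clockwise load moment = 1142 N·m.
The cable tension T acts at 2.2 m; only its component perpendicular to the bar, T sinθ, produces torque. sin 69.3° = 0.9354.
Setting net torque to zero: T × 2.2 × 0.9354 = 1142 → T = 1142 / 2.058 = 555 N.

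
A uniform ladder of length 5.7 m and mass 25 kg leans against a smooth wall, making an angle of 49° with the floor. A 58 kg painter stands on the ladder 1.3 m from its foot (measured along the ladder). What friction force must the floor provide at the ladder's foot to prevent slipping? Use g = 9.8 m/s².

f ≈ 219 N

Choose the foot of the ladder as the axis so the floor normal and friction both act there and drop out.
Ladder weight 25×9.8 = 245 N acts at 2.85 m along the ladder; its horizontal arm is 2.85·cos49° = 1.87 m → τ = 458.2 N·m clockwise.
Painter: 58×9.8 = 568.4 N at 1.3 m → arm 0.8529 m → τ = 484.8 N·m clockwise.
Wall normal N acts horizontally at the top; its moment arm is the height L sinθ = 5.7·sin49° = 4.302 m, counterclockwise.
For rotational equilibrium, N × 4.302 = 943, so N = 219 N.
ΣFx = 0: friction at the foot balances the wall's push, so f = N_wall = 219 N.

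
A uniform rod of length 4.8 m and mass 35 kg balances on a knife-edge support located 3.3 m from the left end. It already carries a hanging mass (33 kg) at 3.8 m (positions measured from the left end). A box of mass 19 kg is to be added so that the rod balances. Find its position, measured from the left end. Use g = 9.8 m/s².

x ≈ 4.09 m from the left end

Choose the knife-edge support (at 3.3 m from the left end) as the axis so the support reaction has zero arm there.
Beam weight: 35 × 9.8 = 343 N down at 2.4 m → arm 0.9 m, τ = 343 × 0.9 = 308.7 N·m counterclockwise.
Hanging mass: 33 × 9.8 = 323.4 N down at 3.8 m → arm 0.5 m, τ = 323.4 × 0.5 = 161.7 N·m clockwise.
Net moment of existing loads = 147 N·m counterclockwise.
The box weighs 19 × 9.8 = 186.2 N and must supply an equal clockwise moment, so its lever arm about the knife-edge support is 147 / 186.2 = 0.789 m.
That puts it at 3.3 + 0.789 = 4.09 m from the left end.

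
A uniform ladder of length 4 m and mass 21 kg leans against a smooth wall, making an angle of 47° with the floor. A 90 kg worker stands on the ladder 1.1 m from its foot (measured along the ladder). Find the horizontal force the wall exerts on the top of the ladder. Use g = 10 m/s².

N_wall ≈ 329 N

Sum moments about the foot of the ladder (the floor normal and friction both act there and drop out).
Ladder weight 21×10 = 210 N acts at 2 m along the ladder; its horizontal arm is 2·cos47° = 1.364 m → τ = 286.4 N·m clockwise.
Worker: 90×10 = 900 N at 1.1 m → arm 0.7502 m → τ = 675.2 N·m clockwise.
Wall normal N acts horizontally at the top; its moment arm is the height L sinθ = 4·sin47° = 2.925 m, counterclockwise.
Balancing moments: N × 2.925 = 961.6, giving N = 329 N.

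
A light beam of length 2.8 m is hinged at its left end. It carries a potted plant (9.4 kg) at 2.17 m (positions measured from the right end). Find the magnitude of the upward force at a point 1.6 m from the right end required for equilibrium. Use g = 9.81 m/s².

Sum moments about the left end (the unknown pivot reaction has zero arm there).
Potted plant: 9.4 × 9.81 = 92.21 N down at 2.17 m → arm 0.63 m, τ = 92.21 × 0.63 = 58.09 N·m clockwise.
Net moment of the loads = 58.09 N·m clockwise.
The upward force F acts at a point 1.6 m from the right end, arm 1.2 m, giving F × 1.2 counterclockwise.
For rotational equilibrium, F × 1.2 = 58.09, so F = 58.09 / 1.2 = 48.4 N.

F ≈ 48.4 N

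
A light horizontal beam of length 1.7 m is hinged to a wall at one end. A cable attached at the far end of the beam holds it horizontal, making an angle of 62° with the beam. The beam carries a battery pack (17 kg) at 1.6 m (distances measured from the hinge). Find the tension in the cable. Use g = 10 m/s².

T ≈ 181 N

Take moments about the hinge.
Battery pack: 17 × 10 = 170 N down at 1.6 m → arm 1.6 m, τ = 170 × 1.6 = 272 N·m clockwise.
Total clockwise load moment = 272 N·m.
The cable tension T acts at 1.7 m; only its component perpendicular to the beam, T sinθ, produces torque. sin 62° = 0.8829.
For rotational equilibrium, T × 1.7 × 0.8829 = 272, so T = 272 / 1.501 = 181 N.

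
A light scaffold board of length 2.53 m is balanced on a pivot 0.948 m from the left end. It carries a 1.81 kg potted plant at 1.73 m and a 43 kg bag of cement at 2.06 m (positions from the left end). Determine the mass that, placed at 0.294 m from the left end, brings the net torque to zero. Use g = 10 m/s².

m ≈ 75.3 kg

About the pivot (at 0.948 m from the left end):
Potted plant: 1.81 × 10 = 18.1 N down at 1.73 m → arm 0.782 m, τ = 18.1 × 0.782 = 14.15 N·m clockwise.
Bag of cement: 43 × 10 = 430 N down at 2.06 m → arm 1.112 m, τ = 430 × 1.112 = 478.2 N·m clockwise.
Net moment of known loads = 492.3 N·m clockwise.
An unknown mass m at 0.294 m has arm 0.654 m; its moment is m·g·0.654 counterclockwise.
Balancing moments: m × 10 × 0.654 = 492.3, giving m = 492.3 / (10 × 0.654) = 75.3 kg.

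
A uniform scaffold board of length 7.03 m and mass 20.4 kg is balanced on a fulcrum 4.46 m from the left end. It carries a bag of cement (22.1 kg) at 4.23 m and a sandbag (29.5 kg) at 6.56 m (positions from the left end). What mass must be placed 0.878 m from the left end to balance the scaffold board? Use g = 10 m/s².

Choose the fulcrum (at 4.46 m from the left end) as the axis so the support reaction has zero arm there.
Beam weight: 20.4 × 10 = 204 N down at 3.515 m → arm 0.945 m, τ = 204 × 0.945 = 192.8 N·m counterclockwise.
Bag of cement: 22.1 × 10 = 221 N down at 4.23 m → arm 0.23 m, τ = 221 × 0.23 = 50.83 N·m counterclockwise.
Sandbag: 29.5 × 10 = 295 N down at 6.56 m → arm 2.1 m, τ = 295 × 2.1 = 619.5 N·m clockwise.
Net moment of known loads = 375.9 N·m clockwise.
An unknown mass m at 0.878 m has arm 3.582 m; its moment is m·g·3.582 counterclockwise.
Setting net torque to zero: m × 10 × 3.582 = 375.9 → m = 375.9 / (10 × 3.582) = 10.5 kg.

m ≈ 10.5 kg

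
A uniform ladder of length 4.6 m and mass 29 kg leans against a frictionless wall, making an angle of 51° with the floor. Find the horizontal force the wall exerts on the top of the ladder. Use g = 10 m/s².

N_wall ≈ 117 N

Sum moments about the foot of the ladder (the floor normal and friction both act there and drop out).
Ladder weight 29×10 = 290 N acts at 2.3 m along the ladder; its horizontal arm is 2.3·cos51° = 1.447 m → τ = 419.6 N·m clockwise.
Wall normal N acts horizontally at the top; its moment arm is the height L sinθ = 4.6·sin51° = 3.575 m, counterclockwise.
Στ = 0 ⇒ N × 3.575 = 419.6 ⇒ N = 117 N.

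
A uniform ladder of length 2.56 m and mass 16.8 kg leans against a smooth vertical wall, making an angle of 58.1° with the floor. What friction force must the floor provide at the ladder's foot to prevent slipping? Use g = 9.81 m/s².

f ≈ 51.3 N

About the foot of the ladder:
Ladder weight 16.8×9.81 = 164.8 N acts at 1.28 m along the ladder; its horizontal arm is 1.28·cos58.1° = 0.6764 m → τ = 111.5 N·m clockwise.
Wall normal N acts horizontally at the top; its moment arm is the height L sinθ = 2.56·sin58.1° = 2.173 m, counterclockwise.
Στ = 0 ⇒ N × 2.173 = 111.5 ⇒ N = 51.3 N.
ΣFx = 0: friction at the foot balances the wall's push, so f = N_wall = 51.3 N.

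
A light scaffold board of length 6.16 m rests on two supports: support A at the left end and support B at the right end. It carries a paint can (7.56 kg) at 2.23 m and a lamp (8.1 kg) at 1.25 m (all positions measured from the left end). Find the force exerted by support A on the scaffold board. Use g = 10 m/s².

Choose support B as the axis so its reaction then has zero moment arm.
Paint can: 7.56 × 10 = 75.6 N down at 2.23 m → arm 3.93 m, τ = 75.6 × 3.93 = 297.1 N·m counterclockwise.
Lamp: 8.1 × 10 = 81 N down at 1.25 m → arm 4.91 m, τ = 81 × 4.91 = 397.7 N·m counterclockwise.
Net load moment about support B = 694.8 N·m counterclockwise.
Reaction R at support A is upward at 0 m, arm 6.16 m → moment R × 6.16 clockwise.
For rotational equilibrium, R × 6.16 = 694.8, so R = 113 N.

R_A ≈ 113 N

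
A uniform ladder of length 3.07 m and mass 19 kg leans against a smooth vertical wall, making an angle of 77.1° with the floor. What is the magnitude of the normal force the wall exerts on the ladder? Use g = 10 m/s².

Choose the foot of the ladder as the axis so the floor normal and friction both act there and drop out.
Ladder weight 19×10 = 190 N acts at 1.535 m along the ladder; its horizontal arm is 1.535·cos77.1° = 0.3427 m → τ = 65.11 N·m clockwise.
Wall normal N acts horizontally at the top; its moment arm is the height L sinθ = 3.07·sin77.1° = 2.993 m, counterclockwise.
Setting net torque to zero: N × 2.993 = 65.11 → N = 21.8 N.

N_wall ≈ 21.8 N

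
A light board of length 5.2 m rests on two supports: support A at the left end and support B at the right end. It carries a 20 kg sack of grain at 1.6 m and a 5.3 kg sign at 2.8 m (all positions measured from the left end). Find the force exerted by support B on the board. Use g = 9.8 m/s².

R_B ≈ 88.3 N

Choose support A as the axis so its reaction then has zero moment arm.
Sack of grain: 20 × 9.8 = 196 N down at 1.6 m → arm 1.6 m, τ = 196 × 1.6 = 313.6 N·m clockwise.
Sign: 5.3 × 9.8 = 51.94 N down at 2.8 m → arm 2.8 m, τ = 51.94 × 2.8 = 145.4 N·m clockwise.
Net load moment about support A = 459 N·m clockwise.
Reaction R at support B is upward at 5.2 m, arm 5.2 m → moment R × 5.2 counterclockwise.
Balancing moments: R × 5.2 = 459, giving R = 88.3 N.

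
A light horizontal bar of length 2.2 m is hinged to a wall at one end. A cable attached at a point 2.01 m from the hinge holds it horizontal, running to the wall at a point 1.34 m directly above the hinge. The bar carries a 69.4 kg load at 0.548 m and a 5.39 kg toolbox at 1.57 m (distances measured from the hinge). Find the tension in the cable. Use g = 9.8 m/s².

About the hinge:
Load: 69.4 × 9.8 = 680.1 N down at 0.548 m → arm 0.548 m, τ = 680.1 × 0.548 = 372.7 N·m clockwise.
Toolbox: 5.39 × 9.8 = 52.82 N down at 1.57 m → arm 1.57 m, τ = 52.82 × 1.57 = 82.93 N·m clockwise.
Total clockwise load moment = 455.6 N·m.
The cable tension T acts at 2.01 m; only its component perpendicular to the bar, T sinθ, produces torque. sinθ = h/√(h²+d²) = 1.34/√(1.34²+2.01²) = 0.5547.
Στ = 0 ⇒ T × 2.01 × 0.5547 = 455.6 ⇒ T = 455.6 / 1.115 = 409 N.

T ≈ 409 N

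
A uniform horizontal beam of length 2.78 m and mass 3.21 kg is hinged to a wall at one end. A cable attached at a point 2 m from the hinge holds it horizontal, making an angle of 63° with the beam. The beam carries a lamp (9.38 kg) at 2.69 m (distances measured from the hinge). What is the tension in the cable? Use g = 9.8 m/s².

Taking torques about the hinge:
Beam weight: 3.21 × 9.8 = 31.46 N down at 1.39 m → arm 1.39 m, τ = 31.46 × 1.39 = 43.73 N·m clockwise.
Lamp: 9.38 × 9.8 = 91.92 N down at 2.69 m → arm 2.69 m, τ = 91.92 × 2.69 = 247.3 N·m clockwise.
Total clockwise load moment = 291 N·m.
The cable tension T acts at 2 m; only its component perpendicular to the beam, T sinθ, produces torque. sin 63° = 0.891.
Setting net torque to zero: T × 2 × 0.891 = 291 → T = 291 / 1.782 = 163 N.

T ≈ 163 N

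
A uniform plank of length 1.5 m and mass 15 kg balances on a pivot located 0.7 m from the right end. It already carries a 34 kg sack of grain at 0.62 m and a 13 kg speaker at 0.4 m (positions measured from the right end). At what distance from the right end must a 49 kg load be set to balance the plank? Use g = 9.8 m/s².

Take moments about the pivot (at 0.7 m from the right end).
Beam weight: 15 × 9.8 = 147 N down at 0.75 m → arm 0.05 m, τ = 147 × 0.05 = 7.35 N·m counterclockwise.
Sack of grain: 34 × 9.8 = 333.2 N down at 0.62 m → arm 0.08 m, τ = 333.2 × 0.08 = 26.66 N·m clockwise.
Speaker: 13 × 9.8 = 127.4 N down at 0.4 m → arm 0.3 m, τ = 127.4 × 0.3 = 38.22 N·m clockwise.
Net moment of existing loads = 57.53 N·m clockwise.
The load weighs 49 × 9.8 = 480.2 N and must supply an equal counterclockwise moment, so its lever arm about the pivot is 57.53 / 480.2 = 0.12 m.
That puts it at 0.7 + 0.12 = 0.82 m from the right end.

x ≈ 0.82 m from the right end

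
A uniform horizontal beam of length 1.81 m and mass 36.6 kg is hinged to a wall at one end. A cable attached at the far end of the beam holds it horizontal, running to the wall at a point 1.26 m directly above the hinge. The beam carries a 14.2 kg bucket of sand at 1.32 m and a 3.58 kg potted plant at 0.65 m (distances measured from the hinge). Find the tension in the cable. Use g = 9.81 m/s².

Take moments about the hinge.
Beam weight: 36.6 × 9.81 = 359 N down at 0.905 m → arm 0.905 m, τ = 359 × 0.905 = 324.9 N·m clockwise.
Bucket of sand: 14.2 × 9.81 = 139.3 N down at 1.32 m → arm 1.32 m, τ = 139.3 × 1.32 = 183.9 N·m clockwise.
Potted plant: 3.58 × 9.81 = 35.12 N down at 0.65 m → arm 0.65 m, τ = 35.12 × 0.65 = 22.83 N·m clockwise.
Total clockwise load moment = 531.6 N·m.
The cable tension T acts at 1.81 m; only its component perpendicular to the beam, T sinθ, produces torque. sinθ = h/√(h²+d²) = 1.26/√(1.26²+1.81²) = 0.5713.
Στ = 0 ⇒ T × 1.81 × 0.5713 = 531.6 ⇒ T = 531.6 / 1.034 = 514 N.

T ≈ 514 N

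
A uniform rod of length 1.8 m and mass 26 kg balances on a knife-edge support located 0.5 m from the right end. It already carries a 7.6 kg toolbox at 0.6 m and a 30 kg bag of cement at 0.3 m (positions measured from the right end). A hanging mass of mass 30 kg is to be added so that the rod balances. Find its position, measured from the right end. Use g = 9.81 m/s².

Take moments about the knife-edge support (at 0.5 m from the right end).
Beam weight: 26 × 9.81 = 255.1 N down at 0.9 m → arm 0.4 m, τ = 255.1 × 0.4 = 102 N·m counterclockwise.
Toolbox: 7.6 × 9.81 = 74.56 N down at 0.6 m → arm 0.1 m, τ = 74.56 × 0.1 = 7.456 N·m counterclockwise.
Bag of cement: 30 × 9.81 = 294.3 N down at 0.3 m → arm 0.2 m, τ = 294.3 × 0.2 = 58.86 N·m clockwise.
Net moment of existing loads = 50.6 N·m counterclockwise.
The hanging mass weighs 30 × 9.81 = 294.3 N and must supply an equal clockwise moment, so its lever arm about the knife-edge support is 50.6 / 294.3 = 0.172 m.
That puts it at 0.5 − 0.172 = 0.328 m from the right end.

x ≈ 0.328 m from the right end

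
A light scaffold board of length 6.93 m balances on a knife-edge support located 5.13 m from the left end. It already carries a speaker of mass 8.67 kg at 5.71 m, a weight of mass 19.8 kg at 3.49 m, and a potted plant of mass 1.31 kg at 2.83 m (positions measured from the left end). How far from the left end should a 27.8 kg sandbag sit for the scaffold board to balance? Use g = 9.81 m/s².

Choose the knife-edge support (at 5.13 m from the left end) as the axis so the support reaction has zero arm there.
Speaker: 8.67 × 9.81 = 85.05 N down at 5.71 m → arm 0.58 m, τ = 85.05 × 0.58 = 49.33 N·m clockwise.
Weight: 19.8 × 9.81 = 194.2 N down at 3.49 m → arm 1.64 m, τ = 194.2 × 1.64 = 318.5 N·m counterclockwise.
Potted plant: 1.31 × 9.81 = 12.85 N down at 2.83 m → arm 2.3 m, τ = 12.85 × 2.3 = 29.55 N·m counterclockwise.
Net moment of existing loads = 298.7 N·m counterclockwise.
The sandbag weighs 27.8 × 9.81 = 272.7 N and must supply an equal clockwise moment, so its lever arm about the knife-edge support is 298.7 / 272.7 = 1.1 m.
That puts it at 5.13 + 1.1 = 6.23 m from the left end.

x ≈ 6.23 m from the left end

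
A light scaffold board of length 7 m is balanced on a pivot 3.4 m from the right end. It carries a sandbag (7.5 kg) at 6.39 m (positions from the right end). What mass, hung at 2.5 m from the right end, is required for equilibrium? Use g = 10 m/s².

m ≈ 24.9 kg

Sum moments about the pivot (at 3.4 m from the right end) (the support reaction has zero arm there).
Sandbag: 7.5 × 10 = 75 N down at 6.39 m → arm 2.99 m, τ = 75 × 2.99 = 224.3 N·m counterclockwise.
Net moment of known loads = 224.3 N·m counterclockwise.
An unknown mass m at 2.5 m has arm 0.9 m; its moment is m·g·0.9 clockwise.
Balancing moments: m × 10 × 0.9 = 224.3, giving m = 224.3 / (10 × 0.9) = 24.9 kg.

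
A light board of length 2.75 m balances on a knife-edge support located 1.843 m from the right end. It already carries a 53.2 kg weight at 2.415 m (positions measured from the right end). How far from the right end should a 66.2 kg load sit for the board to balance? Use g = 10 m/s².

x ≈ 1.38 m from the right end

Taking torques about the knife-edge support (at 1.843 m from the right end):
Weight: 53.2 × 10 = 532 N down at 2.415 m → arm 0.572 m, τ = 532 × 0.572 = 304.3 N·m counterclockwise.
Net moment of existing loads = 304.3 N·m counterclockwise.
The load weighs 66.2 × 10 = 662 N and must supply an equal clockwise moment, so its lever arm about the knife-edge support is 304.3 / 662 = 0.46 m.
That puts it at 1.843 − 0.46 = 1.38 m from the right end.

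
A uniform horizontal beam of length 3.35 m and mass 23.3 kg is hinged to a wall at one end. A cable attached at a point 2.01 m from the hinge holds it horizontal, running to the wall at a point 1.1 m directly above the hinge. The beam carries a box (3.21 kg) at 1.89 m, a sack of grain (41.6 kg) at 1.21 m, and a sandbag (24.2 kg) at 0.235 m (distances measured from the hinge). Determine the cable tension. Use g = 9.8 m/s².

Taking torques about the hinge:
Beam weight: 23.3 × 9.8 = 228.3 N down at 1.675 m → arm 1.675 m, τ = 228.3 × 1.675 = 382.4 N·m clockwise.
Box: 3.21 × 9.8 = 31.46 N down at 1.89 m → arm 1.89 m, τ = 31.46 × 1.89 = 59.46 N·m clockwise.
Sack of grain: 41.6 × 9.8 = 407.7 N down at 1.21 m → arm 1.21 m, τ = 407.7 × 1.21 = 493.3 N·m clockwise.
Sandbag: 24.2 × 9.8 = 237.2 N down at 0.235 m → arm 0.235 m, τ = 237.2 × 0.235 = 55.74 N·m clockwise.
Total clockwise load moment = 990.9 N·m.
The cable tension T acts at 2.01 m; only its component perpendicular to the beam, T sinθ, produces torque. sinθ = h/√(h²+d²) = 1.1/√(1.1²+2.01²) = 0.4801.
Στ = 0 ⇒ T × 2.01 × 0.4801 = 990.9 ⇒ T = 990.9 / 0.965 = 1030 N.

T ≈ 1030 N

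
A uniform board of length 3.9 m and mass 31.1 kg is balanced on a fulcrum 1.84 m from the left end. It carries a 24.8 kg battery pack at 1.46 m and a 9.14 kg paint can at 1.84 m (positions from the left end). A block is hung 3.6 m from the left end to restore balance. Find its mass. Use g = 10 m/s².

m ≈ 3.41 kg

Taking torques about the fulcrum (at 1.84 m from the left end):
Beam weight: 31.1 × 10 = 311 N down at 1.95 m → arm 0.11 m, τ = 311 × 0.11 = 34.21 N·m clockwise.
Battery pack: 24.8 × 10 = 248 N down at 1.46 m → arm 0.38 m, τ = 248 × 0.38 = 94.24 N·m counterclockwise.
Paint can: acts at the fulcrum, moment arm 0 → no torque.
Net moment of known loads = 60.03 N·m counterclockwise.
An unknown mass m at 3.6 m has arm 1.76 m; its moment is m·g·1.76 clockwise.
Στ = 0 ⇒ m × 10 × 1.76 = 60.03 ⇒ m = 60.03 / (10 × 1.76) = 3.41 kg.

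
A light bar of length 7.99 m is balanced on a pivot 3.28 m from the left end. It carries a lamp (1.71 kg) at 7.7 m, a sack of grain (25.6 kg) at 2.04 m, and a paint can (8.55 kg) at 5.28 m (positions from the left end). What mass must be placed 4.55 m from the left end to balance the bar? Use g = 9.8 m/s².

Sum moments about the pivot (at 3.28 m from the left end) (the support reaction has zero arm there).
Lamp: 1.71 × 9.8 = 16.76 N down at 7.7 m → arm 4.42 m, τ = 16.76 × 4.42 = 74.08 N·m clockwise.
Sack of grain: 25.6 × 9.8 = 250.9 N down at 2.04 m → arm 1.24 m, τ = 250.9 × 1.24 = 311.1 N·m counterclockwise.
Paint can: 8.55 × 9.8 = 83.79 N down at 5.28 m → arm 2 m, τ = 83.79 × 2 = 167.6 N·m clockwise.
Net moment of known loads = 69.42 N·m counterclockwise.
An unknown mass m at 4.55 m has arm 1.27 m; its moment is m·g·1.27 clockwise.
Στ = 0 ⇒ m × 9.8 × 1.27 = 69.42 ⇒ m = 69.42 / (9.8 × 1.27) = 5.58 kg.

m ≈ 5.58 kg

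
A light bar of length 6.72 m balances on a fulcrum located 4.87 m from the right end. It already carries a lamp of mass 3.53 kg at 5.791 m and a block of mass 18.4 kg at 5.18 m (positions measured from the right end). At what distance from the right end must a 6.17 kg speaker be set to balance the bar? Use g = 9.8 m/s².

x ≈ 3.42 m from the right end

Take moments about the fulcrum (at 4.87 m from the right end).
Lamp: 3.53 × 9.8 = 34.59 N down at 5.791 m → arm 0.921 m, τ = 34.59 × 0.921 = 31.86 N·m counterclockwise.
Block: 18.4 × 9.8 = 180.3 N down at 5.18 m → arm 0.31 m, τ = 180.3 × 0.31 = 55.89 N·m counterclockwise.
Net moment of existing loads = 87.75 N·m counterclockwise.
The speaker weighs 6.17 × 9.8 = 60.47 N and must supply an equal clockwise moment, so its lever arm about the fulcrum is 87.75 / 60.47 = 1.45 m.
That puts it at 4.87 − 1.45 = 3.42 m from the right end.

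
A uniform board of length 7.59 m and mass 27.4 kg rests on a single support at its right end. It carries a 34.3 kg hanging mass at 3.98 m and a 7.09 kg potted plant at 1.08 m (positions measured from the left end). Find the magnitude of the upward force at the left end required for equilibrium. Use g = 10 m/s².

F ≈ 361 N

Choose the right end as the axis so the unknown pivot reaction has zero arm there.
Beam weight: 27.4 × 10 = 274 N down at 3.795 m → arm 3.795 m, τ = 274 × 3.795 = 1040 N·m counterclockwise.
Hanging mass: 34.3 × 10 = 343 N down at 3.98 m → arm 3.61 m, τ = 343 × 3.61 = 1238 N·m counterclockwise.
Potted plant: 7.09 × 10 = 70.9 N down at 1.08 m → arm 6.51 m, τ = 70.9 × 6.51 = 461.6 N·m counterclockwise.
Net moment of the loads = 2740 N·m counterclockwise.
The upward force F acts at the left end, arm 7.59 m, giving F × 7.59 clockwise.
Στ = 0 ⇒ F × 7.59 = 2740 ⇒ F = 2740 / 7.59 = 361 N.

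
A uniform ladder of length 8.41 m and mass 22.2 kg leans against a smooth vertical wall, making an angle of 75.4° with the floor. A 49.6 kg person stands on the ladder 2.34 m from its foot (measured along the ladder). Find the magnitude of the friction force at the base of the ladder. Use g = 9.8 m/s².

Choose the foot of the ladder as the axis so the floor normal and friction both act there and drop out.
Ladder weight 22.2×9.8 = 217.6 N acts at 4.205 m along the ladder; its horizontal arm is 4.205·cos75.4° = 1.06 m → τ = 230.7 N·m clockwise.
Person: 49.6×9.8 = 486.1 N at 2.34 m → arm 0.5898 m → τ = 286.7 N·m clockwise.
Wall normal N acts horizontally at the top; its moment arm is the height L sinθ = 8.41·sin75.4° = 8.138 m, counterclockwise.
Setting net torque to zero: N × 8.138 = 517.4 → N = 63.6 N.
ΣFx = 0: friction at the foot balances the wall's push, so f = N_wall = 63.6 N.

f ≈ 63.6 N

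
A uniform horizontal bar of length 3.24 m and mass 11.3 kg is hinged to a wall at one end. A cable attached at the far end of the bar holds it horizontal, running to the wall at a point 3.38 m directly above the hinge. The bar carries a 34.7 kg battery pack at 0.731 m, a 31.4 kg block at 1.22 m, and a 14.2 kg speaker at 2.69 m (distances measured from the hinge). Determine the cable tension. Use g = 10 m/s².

T ≈ 514 N

Taking torques about the hinge:
Beam weight: 11.3 × 10 = 113 N down at 1.62 m → arm 1.62 m, τ = 113 × 1.62 = 183.1 N·m clockwise.
Battery pack: 34.7 × 10 = 347 N down at 0.731 m → arm 0.731 m, τ = 347 × 0.731 = 253.7 N·m clockwise.
Block: 31.4 × 10 = 314 N down at 1.22 m → arm 1.22 m, τ = 314 × 1.22 = 383.1 N·m clockwise.
Speaker: 14.2 × 10 = 142 N down at 2.69 m → arm 2.69 m, τ = 142 × 2.69 = 382 N·m clockwise.
Total clockwise load moment = 1202 N·m.
The cable tension T acts at 3.24 m; only its component perpendicular to the bar, T sinθ, produces torque. sinθ = h/√(h²+d²) = 3.38/√(3.38²+3.24²) = 0.7219.
For rotational equilibrium, T × 3.24 × 0.7219 = 1202, so T = 1202 / 2.339 = 514 N.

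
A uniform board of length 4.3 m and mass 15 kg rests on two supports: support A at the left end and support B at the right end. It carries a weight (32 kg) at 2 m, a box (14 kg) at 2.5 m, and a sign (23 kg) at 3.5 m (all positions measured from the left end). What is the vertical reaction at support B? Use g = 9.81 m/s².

R_B ≈ 483 N

Taking torques about support A:
Beam weight: 15 × 9.81 = 147.2 N down at 2.15 m → arm 2.15 m, τ = 147.2 × 2.15 = 316.5 N·m clockwise.
Weight: 32 × 9.81 = 313.9 N down at 2 m → arm 2 m, τ = 313.9 × 2 = 627.8 N·m clockwise.
Box: 14 × 9.81 = 137.3 N down at 2.5 m → arm 2.5 m, τ = 137.3 × 2.5 = 343.2 N·m clockwise.
Sign: 23 × 9.81 = 225.6 N down at 3.5 m → arm 3.5 m, τ = 225.6 × 3.5 = 789.6 N·m clockwise.
Net load moment about support A = 2077 N·m clockwise.
Reaction R at support B is upward at 4.3 m, arm 4.3 m → moment R × 4.3 counterclockwise.
Balancing moments: R × 4.3 = 2077, giving R = 483 N.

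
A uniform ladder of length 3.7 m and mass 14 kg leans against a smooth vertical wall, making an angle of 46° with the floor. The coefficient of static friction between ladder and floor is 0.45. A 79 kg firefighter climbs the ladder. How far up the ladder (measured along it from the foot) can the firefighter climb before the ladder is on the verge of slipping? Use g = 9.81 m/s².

Choose the foot of the ladder as the axis so the floor normal and friction both act there and drop out.
Ladder weight 14×9.81 = 137.3 N acts at 1.85 m along the ladder; its horizontal arm is 1.85·cos46° = 1.285 m → τ = 176.4 N·m clockwise.
Firefighter weight 79×9.81 = 775 N at distance d → arm d·cos46° → τ = 775·d·0.6947 clockwise.
Wall normal N at the top has arm L sinθ = 2.662 m counterclockwise, so Στ = 0 gives N·2.662 = 176.4 + 538.4·d.
ΣFy = 0 ⇒ N_floor = 912.3 N, so the maximum friction is μ_s·N_floor = 0.45×912.3 = 410.5 N. ΣFx = 0 ⇒ N_wall = f, so at the slipping point N = 410.5 N.
Substituting: 410.5×2.662 = 176.4 + 538.4·d ⇒ d = (1093 − 176.4) / 538.4 = 1.7 m.

d ≈ 1.7 m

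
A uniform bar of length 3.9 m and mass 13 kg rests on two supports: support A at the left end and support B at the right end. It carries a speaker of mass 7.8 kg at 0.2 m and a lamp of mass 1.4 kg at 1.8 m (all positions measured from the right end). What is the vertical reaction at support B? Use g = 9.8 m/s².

Choose support A as the axis so its reaction then has zero moment arm.
Beam weight: 13 × 9.8 = 127.4 N down at 1.95 m → arm 1.95 m, τ = 127.4 × 1.95 = 248.4 N·m clockwise.
Speaker: 7.8 × 9.8 = 76.44 N down at 0.2 m → arm 3.7 m, τ = 76.44 × 3.7 = 282.8 N·m clockwise.
Lamp: 1.4 × 9.8 = 13.72 N down at 1.8 m → arm 2.1 m, τ = 13.72 × 2.1 = 28.81 N·m clockwise.
Net load moment about support A = 560 N·m clockwise.
Reaction R at support B is upward at 0 m, arm 3.9 m → moment R × 3.9 counterclockwise.
Balancing moments: R × 3.9 = 560, giving R = 144 N.

R_B ≈ 144 N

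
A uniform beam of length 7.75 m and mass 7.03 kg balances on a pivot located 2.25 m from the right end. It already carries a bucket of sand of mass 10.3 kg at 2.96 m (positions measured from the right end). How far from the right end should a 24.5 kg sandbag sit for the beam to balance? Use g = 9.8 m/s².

Choose the pivot (at 2.25 m from the right end) as the axis so the support reaction has zero arm there.
Beam weight: 7.03 × 9.8 = 68.89 N down at 3.875 m → arm 1.625 m, τ = 68.89 × 1.625 = 111.9 N·m counterclockwise.
Bucket of sand: 10.3 × 9.8 = 100.9 N down at 2.96 m → arm 0.71 m, τ = 100.9 × 0.71 = 71.64 N·m counterclockwise.
Net moment of existing loads = 183.5 N·m counterclockwise.
The sandbag weighs 24.5 × 9.8 = 240.1 N and must supply an equal clockwise moment, so its lever arm about the pivot is 183.5 / 240.1 = 0.764 m.
That puts it at 2.25 − 0.764 = 1.49 m from the right end.

x ≈ 1.49 m from the right end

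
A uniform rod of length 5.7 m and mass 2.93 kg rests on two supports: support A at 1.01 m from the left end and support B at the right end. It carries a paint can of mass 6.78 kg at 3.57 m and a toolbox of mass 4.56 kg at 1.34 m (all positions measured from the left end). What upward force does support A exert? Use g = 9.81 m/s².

R_A ≈ 89.3 N

Sum moments about support B (its reaction then has zero moment arm).
Beam weight: 2.93 × 9.81 = 28.74 N down at 2.85 m → arm 2.85 m, τ = 28.74 × 2.85 = 81.91 N·m counterclockwise.
Paint can: 6.78 × 9.81 = 66.51 N down at 3.57 m → arm 2.13 m, τ = 66.51 × 2.13 = 141.7 N·m counterclockwise.
Toolbox: 4.56 × 9.81 = 44.73 N down at 1.34 m → arm 4.36 m, τ = 44.73 × 4.36 = 195 N·m counterclockwise.
Net load moment about support B = 418.6 N·m counterclockwise.
Reaction R at support A is upward at 1.01 m, arm 4.69 m → moment R × 4.69 clockwise.
For rotational equilibrium, R × 4.69 = 418.6, so R = 89.3 N.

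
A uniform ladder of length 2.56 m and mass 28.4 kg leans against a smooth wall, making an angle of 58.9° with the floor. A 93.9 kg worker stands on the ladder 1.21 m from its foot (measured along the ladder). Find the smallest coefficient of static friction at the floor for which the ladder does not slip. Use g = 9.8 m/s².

Choose the foot of the ladder as the axis so the floor normal and friction both act there and drop out.
Ladder weight 28.4×9.8 = 278.3 N acts at 1.28 m along the ladder; its horizontal arm is 1.28·cos58.9° = 0.6612 m → τ = 184 N·m clockwise.
Worker: 93.9×9.8 = 920.2 N at 1.21 m → arm 0.625 m → τ = 575.1 N·m clockwise.
Wall normal N acts horizontally at the top; its moment arm is the height L sinθ = 2.56·sin58.9° = 2.192 m, counterclockwise.
For rotational equilibrium, N × 2.192 = 759.1, so N = 346.3 N.
ΣFx = 0 ⇒ f = N_wall = 346.3 N. ΣFy = 0 ⇒ N_floor = 1198 N.
μ_min = f / N_floor = 346.3 / 1198 = 0.289.

μ_min ≈ 0.289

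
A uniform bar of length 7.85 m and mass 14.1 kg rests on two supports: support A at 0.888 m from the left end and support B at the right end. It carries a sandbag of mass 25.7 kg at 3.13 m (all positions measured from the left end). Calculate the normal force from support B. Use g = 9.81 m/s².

About support A:
Beam weight: 14.1 × 9.81 = 138.3 N down at 3.925 m → arm 3.037 m, τ = 138.3 × 3.037 = 420 N·m clockwise.
Sandbag: 25.7 × 9.81 = 252.1 N down at 3.13 m → arm 2.242 m, τ = 252.1 × 2.242 = 565.2 N·m clockwise.
Net load moment about support A = 985.2 N·m clockwise.
Reaction R at support B is upward at 7.85 m, arm 6.962 m → moment R × 6.962 counterclockwise.
Balancing moments: R × 6.962 = 985.2, giving R = 142 N.

R_B ≈ 142 N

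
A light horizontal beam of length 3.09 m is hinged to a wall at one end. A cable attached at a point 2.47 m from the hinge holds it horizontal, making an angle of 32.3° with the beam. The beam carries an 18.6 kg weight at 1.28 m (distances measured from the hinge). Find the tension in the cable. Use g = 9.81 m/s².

T ≈ 177 N

Take moments about the hinge.
Weight: 18.6 × 9.81 = 182.5 N down at 1.28 m → arm 1.28 m, τ = 182.5 × 1.28 = 233.6 N·m clockwise.
Total clockwise load moment = 233.6 N·m.
The cable tension T acts at 2.47 m; only its component perpendicular to the beam, T sinθ, produces torque. sin 32.3° = 0.5344.
Setting net torque to zero: T × 2.47 × 0.5344 = 233.6 → T = 233.6 / 1.32 = 177 N.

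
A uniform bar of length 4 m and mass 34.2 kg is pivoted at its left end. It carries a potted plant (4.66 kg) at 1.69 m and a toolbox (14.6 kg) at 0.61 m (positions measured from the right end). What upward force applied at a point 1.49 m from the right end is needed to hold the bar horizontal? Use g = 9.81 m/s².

F ≈ 503 N

Taking torques about the left end:
Beam weight: 34.2 × 9.81 = 335.5 N down at 2 m → arm 2 m, τ = 335.5 × 2 = 671 N·m clockwise.
Potted plant: 4.66 × 9.81 = 45.71 N down at 1.69 m → arm 2.31 m, τ = 45.71 × 2.31 = 105.6 N·m clockwise.
Toolbox: 14.6 × 9.81 = 143.2 N down at 0.61 m → arm 3.39 m, τ = 143.2 × 3.39 = 485.4 N·m clockwise.
Net moment of the loads = 1262 N·m clockwise.
The upward force F acts at a point 1.49 m from the right end, arm 2.51 m, giving F × 2.51 counterclockwise.
Setting net torque to zero: F × 2.51 = 1262 → F = 1262 / 2.51 = 503 N.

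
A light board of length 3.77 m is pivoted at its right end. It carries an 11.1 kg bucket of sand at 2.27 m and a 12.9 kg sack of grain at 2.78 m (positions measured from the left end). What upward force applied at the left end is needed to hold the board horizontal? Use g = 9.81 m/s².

F ≈ 76.6 N

Taking torques about the right end:
Bucket of sand: 11.1 × 9.81 = 108.9 N down at 2.27 m → arm 1.5 m, τ = 108.9 × 1.5 = 163.4 N·m counterclockwise.
Sack of grain: 12.9 × 9.81 = 126.5 N down at 2.78 m → arm 0.99 m, τ = 126.5 × 0.99 = 125.2 N·m counterclockwise.
Net moment of the loads = 288.6 N·m counterclockwise.
The upward force F acts at the left end, arm 3.77 m, giving F × 3.77 clockwise.
Στ = 0 ⇒ F × 3.77 = 288.6 ⇒ F = 288.6 / 3.77 = 76.6 N.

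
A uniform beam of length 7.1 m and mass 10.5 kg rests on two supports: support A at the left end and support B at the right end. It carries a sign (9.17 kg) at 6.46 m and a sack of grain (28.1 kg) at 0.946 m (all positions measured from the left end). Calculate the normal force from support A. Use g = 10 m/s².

Sum moments about support B (its reaction then has zero moment arm).
Beam weight: 10.5 × 10 = 105 N down at 3.55 m → arm 3.55 m, τ = 105 × 3.55 = 372.8 N·m counterclockwise.
Sign: 9.17 × 10 = 91.7 N down at 6.46 m → arm 0.64 m, τ = 91.7 × 0.64 = 58.69 N·m counterclockwise.
Sack of grain: 28.1 × 10 = 281 N down at 0.946 m → arm 6.154 m, τ = 281 × 6.154 = 1729 N·m counterclockwise.
Net load moment about support B = 2160 N·m counterclockwise.
Reaction R at support A is upward at 0 m, arm 7.1 m → moment R × 7.1 clockwise.
Στ = 0 ⇒ R × 7.1 = 2160 ⇒ R = 304 N.

R_A ≈ 304 N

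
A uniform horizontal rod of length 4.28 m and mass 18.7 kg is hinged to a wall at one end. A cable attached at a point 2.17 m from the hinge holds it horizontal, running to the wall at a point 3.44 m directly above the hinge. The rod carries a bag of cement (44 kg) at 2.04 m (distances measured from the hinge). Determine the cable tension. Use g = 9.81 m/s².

T ≈ 694 N

Choose the hinge as the axis so the unknown hinge reaction has zero arm there.
Beam weight: 18.7 × 9.81 = 183.4 N down at 2.14 m → arm 2.14 m, τ = 183.4 × 2.14 = 392.5 N·m clockwise.
Bag of cement: 44 × 9.81 = 431.6 N down at 2.04 m → arm 2.04 m, τ = 431.6 × 2.04 = 880.5 N·m clockwise.
Total clockwise load moment = 1273 N·m.
The cable tension T acts at 2.17 m; only its component perpendicular to the rod, T sinθ, produces torque. sinθ = h/√(h²+d²) = 3.44/√(3.44²+2.17²) = 0.8458.
Στ = 0 ⇒ T × 2.17 × 0.8458 = 1273 ⇒ T = 1273 / 1.835 = 694 N.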